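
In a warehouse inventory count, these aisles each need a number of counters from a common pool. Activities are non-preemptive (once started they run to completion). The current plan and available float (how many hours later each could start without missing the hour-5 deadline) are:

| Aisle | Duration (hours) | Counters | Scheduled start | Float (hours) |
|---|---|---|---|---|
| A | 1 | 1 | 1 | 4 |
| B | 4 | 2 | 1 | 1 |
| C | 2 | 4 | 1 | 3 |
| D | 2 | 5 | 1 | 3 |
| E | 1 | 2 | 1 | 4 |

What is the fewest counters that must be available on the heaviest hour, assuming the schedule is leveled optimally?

Early-start (A@1, B@1, C@1, D@1, E@1) gives peak 14: h1:14  h2:11  h3:2  h4:2  h5:0.
Shift D→3, E→5.
Schedule A@1, B@1, C@1, D@3, E@5: h1:7  h2:6  h3:7  h4:7  h5:2 — peak 7.

7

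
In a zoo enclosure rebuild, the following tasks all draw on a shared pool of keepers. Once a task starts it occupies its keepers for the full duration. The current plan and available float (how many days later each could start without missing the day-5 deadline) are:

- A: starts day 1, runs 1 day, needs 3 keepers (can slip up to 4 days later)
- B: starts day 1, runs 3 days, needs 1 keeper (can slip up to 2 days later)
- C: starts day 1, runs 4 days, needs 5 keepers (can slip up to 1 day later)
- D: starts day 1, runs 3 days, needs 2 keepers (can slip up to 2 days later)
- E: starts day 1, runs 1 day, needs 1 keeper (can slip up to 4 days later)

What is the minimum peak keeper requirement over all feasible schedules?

8

Early-start (A@1, B@1, C@1, D@1, E@1) gives peak 12: d1:12  d2:8  d3:8  d4:5  d5:0.
Shift C→2.
Schedule A@1, B@1, C@2, D@1, E@1: d1:7  d2:8  d3:8  d4:5  d5:5 — peak 8.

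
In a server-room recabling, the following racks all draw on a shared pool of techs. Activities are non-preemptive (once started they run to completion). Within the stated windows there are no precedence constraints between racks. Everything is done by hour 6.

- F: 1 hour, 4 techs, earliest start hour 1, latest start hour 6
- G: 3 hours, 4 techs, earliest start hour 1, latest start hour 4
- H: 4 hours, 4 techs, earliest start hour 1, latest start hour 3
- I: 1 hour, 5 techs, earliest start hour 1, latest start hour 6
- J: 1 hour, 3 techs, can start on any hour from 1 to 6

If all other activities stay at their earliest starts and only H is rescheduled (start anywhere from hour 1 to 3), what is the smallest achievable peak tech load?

16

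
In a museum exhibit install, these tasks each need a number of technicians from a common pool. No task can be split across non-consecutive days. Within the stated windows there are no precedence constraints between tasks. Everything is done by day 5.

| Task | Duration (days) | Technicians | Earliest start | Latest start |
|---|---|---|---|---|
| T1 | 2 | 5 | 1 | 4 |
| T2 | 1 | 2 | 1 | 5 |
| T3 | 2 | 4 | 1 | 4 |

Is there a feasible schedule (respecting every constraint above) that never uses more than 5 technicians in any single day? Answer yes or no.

Schedule T1@1, T2@3, T3@4: d1:5  d2:5  d3:2  d4:4  d5:4 — peak 5 ≤ 5.

yes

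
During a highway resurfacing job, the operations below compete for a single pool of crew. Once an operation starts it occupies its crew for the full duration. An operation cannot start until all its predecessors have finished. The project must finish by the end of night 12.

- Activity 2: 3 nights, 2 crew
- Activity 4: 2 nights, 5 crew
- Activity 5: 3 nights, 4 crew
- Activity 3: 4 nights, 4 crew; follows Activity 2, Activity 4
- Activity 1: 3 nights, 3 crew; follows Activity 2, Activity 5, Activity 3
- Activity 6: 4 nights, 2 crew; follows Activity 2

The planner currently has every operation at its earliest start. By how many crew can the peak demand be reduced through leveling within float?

5

Early-start peak: n1:11  n2:11  n3:6  n4:6  n5:6  n6:6  n7:6  n8:3  n9:3  n10:3  n11:0  n12:0 ⇒ 11.
Leveled (Activity 2@1, Activity 4@4, Activity 5@1, Activity 3@6, Activity 1@10, Activity 6@6): n1:6  n2:6  n3:6  n4:5  n5:5  n6:6  n7:6  n8:6  n9:6  n10:3  n11:3  n12:3 ⇒ 6.
Reduction 11 − 6 = 5.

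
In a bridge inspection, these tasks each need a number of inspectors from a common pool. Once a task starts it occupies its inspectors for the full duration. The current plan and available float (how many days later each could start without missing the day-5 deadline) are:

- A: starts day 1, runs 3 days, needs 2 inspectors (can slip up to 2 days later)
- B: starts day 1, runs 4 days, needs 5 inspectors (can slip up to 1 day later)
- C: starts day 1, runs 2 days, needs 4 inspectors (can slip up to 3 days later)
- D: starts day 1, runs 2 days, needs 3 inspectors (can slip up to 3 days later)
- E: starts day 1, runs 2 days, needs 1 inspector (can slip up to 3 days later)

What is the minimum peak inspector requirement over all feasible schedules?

10

Early-start (A@1, B@1, C@1, D@1, E@1) gives peak 15: d1:15  d2:15  d3:7  d4:5  d5:0.
Shift C→4, E→3.
Schedule A@1, B@1, C@4, D@1, E@3: d1:10  d2:10  d3:8  d4:10  d5:4 — peak 10.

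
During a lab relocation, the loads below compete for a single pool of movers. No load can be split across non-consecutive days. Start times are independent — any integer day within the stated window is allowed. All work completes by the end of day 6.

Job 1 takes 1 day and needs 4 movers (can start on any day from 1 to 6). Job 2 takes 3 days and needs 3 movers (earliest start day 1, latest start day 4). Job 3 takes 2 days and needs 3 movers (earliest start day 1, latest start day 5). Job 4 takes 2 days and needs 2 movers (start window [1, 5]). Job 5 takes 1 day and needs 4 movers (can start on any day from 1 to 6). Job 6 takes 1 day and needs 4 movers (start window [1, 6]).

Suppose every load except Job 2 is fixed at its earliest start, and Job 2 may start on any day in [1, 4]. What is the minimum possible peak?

17

Job 2@1: d1:20  d2:8  d3:3  d4:0  d5:0  d6:0 → peak 20
Job 2@2: d1:17  d2:8  d3:3  d4:3  d5:0  d6:0 → peak 17
Job 2@3: d1:17  d2:5  d3:3  d4:3  d5:3  d6:0 → peak 17
Job 2@4: d1:17  d2:5  d3:0  d4:3  d5:3  d6:3 → peak 17
Best is Job 2@2, peak 17.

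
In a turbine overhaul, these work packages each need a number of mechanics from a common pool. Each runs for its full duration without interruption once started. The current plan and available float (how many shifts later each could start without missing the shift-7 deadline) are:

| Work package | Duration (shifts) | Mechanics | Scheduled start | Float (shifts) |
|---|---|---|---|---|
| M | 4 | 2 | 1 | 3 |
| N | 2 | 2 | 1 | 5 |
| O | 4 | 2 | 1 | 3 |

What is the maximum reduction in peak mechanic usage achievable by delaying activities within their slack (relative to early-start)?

Early-start peak: s1:6  s2:6  s3:4  s4:4  s5:0  s6:0  s7:0 ⇒ 6.
Leveled (M@1, N@1, O@3): s1:4  s2:4  s3:4  s4:4  s5:2  s6:2  s7:0 ⇒ 4.
Reduction 6 − 4 = 2.

2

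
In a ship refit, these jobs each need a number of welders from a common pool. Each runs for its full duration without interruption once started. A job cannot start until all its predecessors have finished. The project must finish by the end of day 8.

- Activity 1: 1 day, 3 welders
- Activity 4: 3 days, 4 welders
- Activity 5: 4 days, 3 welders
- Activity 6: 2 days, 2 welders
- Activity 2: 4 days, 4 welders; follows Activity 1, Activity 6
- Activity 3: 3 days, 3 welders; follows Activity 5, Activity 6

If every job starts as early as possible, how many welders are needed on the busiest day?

12

Early-start schedule: Activity 1@1, Activity 4@1, Activity 5@1, Activity 6@1, Activity 2@3, Activity 3@5.
Load per day: day 1: 12, day 2: 9, day 3: 11, day 4: 7, day 5: 7, day 6: 7, day 7: 3, day 8: 0.
Peak is 12.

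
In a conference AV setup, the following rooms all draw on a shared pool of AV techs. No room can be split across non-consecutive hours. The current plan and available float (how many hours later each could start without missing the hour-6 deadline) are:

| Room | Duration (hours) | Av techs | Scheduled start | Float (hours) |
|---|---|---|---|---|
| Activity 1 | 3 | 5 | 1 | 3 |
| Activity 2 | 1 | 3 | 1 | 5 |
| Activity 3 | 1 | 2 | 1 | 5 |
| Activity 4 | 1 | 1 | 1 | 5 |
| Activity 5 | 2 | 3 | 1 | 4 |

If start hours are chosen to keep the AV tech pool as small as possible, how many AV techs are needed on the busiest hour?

5

Early-start (Activity 1@1, Activity 2@1, Activity 3@1, Activity 4@1, Activity 5@1) gives peak 14: h1:14  h2:8  h3:5  h4:0  h5:0  h6:0.
Shift Activity 2→4, Activity 3→4, Activity 4→5, Activity 5→5.
Schedule Activity 1@1, Activity 2@4, Activity 3@4, Activity 4@5, Activity 5@5: h1:5  h2:5  h3:5  h4:5  h5:4  h6:3 — peak 5.
Total AV tech-hours = 27 over 6 hours ⇒ peak ≥ ⌈27/6⌉ = 5, so 5 is optimal.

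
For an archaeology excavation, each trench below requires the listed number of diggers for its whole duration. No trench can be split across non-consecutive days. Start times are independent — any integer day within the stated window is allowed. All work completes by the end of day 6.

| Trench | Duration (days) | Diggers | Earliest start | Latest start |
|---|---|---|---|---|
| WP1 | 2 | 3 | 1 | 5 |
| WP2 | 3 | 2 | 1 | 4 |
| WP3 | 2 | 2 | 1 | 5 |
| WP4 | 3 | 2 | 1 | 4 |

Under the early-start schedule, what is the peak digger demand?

9

Early-start schedule: WP1@1, WP2@1, WP3@1, WP4@1.
Load per day: day 1: 9, day 2: 9, day 3: 4, day 4: 0, day 5: 0, day 6: 0.
Peak is 9.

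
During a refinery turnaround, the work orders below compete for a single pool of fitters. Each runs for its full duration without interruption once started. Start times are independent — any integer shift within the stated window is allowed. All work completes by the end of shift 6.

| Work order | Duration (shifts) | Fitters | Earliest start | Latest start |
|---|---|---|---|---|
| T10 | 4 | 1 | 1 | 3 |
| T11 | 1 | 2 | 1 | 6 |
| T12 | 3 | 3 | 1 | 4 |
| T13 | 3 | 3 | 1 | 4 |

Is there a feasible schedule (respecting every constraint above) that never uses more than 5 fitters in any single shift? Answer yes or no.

yes

Schedule T10@1, T11@5, T12@1, T13@4: s1:4  s2:4  s3:4  s4:4  s5:5  s6:3 — peak 5 ≤ 5.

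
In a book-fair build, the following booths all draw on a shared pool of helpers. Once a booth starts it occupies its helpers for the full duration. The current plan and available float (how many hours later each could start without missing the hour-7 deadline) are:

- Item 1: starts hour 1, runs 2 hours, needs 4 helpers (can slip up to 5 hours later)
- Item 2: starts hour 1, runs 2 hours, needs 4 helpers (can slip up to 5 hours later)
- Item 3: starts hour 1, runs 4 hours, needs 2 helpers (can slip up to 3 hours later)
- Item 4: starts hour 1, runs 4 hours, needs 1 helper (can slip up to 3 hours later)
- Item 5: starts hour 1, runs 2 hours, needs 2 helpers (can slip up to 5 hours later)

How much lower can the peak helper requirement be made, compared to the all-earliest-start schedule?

Early-start peak: h1:13  h2:13  h3:3  h4:3  h5:0  h6:0  h7:0 ⇒ 13.
Leveled (Item 1@1, Item 2@5, Item 3@1, Item 4@3, Item 5@3): h1:6  h2:6  h3:5  h4:5  h5:5  h6:5  h7:0 ⇒ 6.
Reduction 13 − 6 = 7.

7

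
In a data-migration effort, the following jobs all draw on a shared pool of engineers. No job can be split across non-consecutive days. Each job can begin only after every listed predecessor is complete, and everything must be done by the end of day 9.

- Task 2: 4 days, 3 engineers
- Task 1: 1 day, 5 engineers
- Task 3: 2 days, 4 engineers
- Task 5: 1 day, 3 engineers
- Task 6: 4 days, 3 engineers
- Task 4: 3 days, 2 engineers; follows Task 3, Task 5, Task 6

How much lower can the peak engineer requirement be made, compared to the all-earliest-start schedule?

11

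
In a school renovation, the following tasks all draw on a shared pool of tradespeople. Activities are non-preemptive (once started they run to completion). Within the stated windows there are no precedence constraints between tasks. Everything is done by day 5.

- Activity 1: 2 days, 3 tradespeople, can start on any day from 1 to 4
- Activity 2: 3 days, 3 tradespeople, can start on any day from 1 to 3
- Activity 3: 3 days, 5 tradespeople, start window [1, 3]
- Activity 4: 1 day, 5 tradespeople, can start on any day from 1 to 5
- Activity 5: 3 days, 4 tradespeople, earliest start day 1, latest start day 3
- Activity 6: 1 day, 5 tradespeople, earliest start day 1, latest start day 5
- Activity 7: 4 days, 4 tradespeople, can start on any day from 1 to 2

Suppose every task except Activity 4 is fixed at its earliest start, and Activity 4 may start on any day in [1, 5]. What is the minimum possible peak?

24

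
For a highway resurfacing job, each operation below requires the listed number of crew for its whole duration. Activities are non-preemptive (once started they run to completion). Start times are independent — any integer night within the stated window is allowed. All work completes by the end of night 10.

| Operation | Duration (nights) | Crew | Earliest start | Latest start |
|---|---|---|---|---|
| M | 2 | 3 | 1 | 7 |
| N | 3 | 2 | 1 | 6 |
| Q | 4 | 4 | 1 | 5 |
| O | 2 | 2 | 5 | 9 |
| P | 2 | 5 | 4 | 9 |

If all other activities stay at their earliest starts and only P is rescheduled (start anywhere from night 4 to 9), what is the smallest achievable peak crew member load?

P@4: n1:9  n2:9  n3:6  n4:9  n5:7  n6:2  n7:0  n8:0  n9:0  n10:0 → peak 9
P@5: n1:9  n2:9  n3:6  n4:4  n5:7  n6:7  n7:0  n8:0  n9:0  n10:0 → peak 9
P@6: n1:9  n2:9  n3:6  n4:4  n5:2  n6:7  n7:5  n8:0  n9:0  n10:0 → peak 9
P@7: n1:9  n2:9  n3:6  n4:4  n5:2  n6:2  n7:5  n8:5  n9:0  n10:0 → peak 9
P@8: n1:9  n2:9  n3:6  n4:4  n5:2  n6:2  n7:0  n8:5  n9:5  n10:0 → peak 9
P@9: n1:9  n2:9  n3:6  n4:4  n5:2  n6:2  n7:0  n8:0  n9:5  n10:5 → peak 9
Best is P@4, peak 9.

9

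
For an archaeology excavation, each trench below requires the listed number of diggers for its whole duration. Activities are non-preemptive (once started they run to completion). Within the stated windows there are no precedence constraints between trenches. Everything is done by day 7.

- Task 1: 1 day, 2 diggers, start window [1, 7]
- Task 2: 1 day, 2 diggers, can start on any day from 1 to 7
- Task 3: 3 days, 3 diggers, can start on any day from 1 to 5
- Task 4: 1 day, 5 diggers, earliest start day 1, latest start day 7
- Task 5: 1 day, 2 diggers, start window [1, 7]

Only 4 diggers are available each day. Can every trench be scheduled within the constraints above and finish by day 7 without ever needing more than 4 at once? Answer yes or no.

The minimum achievable peak is 5; 4 < 5, so no feasible schedule stays within the cap.

no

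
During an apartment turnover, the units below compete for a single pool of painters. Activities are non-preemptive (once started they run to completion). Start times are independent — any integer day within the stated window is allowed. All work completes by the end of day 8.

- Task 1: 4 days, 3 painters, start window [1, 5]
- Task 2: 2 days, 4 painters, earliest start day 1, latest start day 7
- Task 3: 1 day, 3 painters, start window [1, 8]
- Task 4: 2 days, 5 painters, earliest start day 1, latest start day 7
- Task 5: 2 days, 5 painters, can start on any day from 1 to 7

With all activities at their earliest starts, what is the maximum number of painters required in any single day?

20

Early-start schedule: Task 1@1, Task 2@1, Task 3@1, Task 4@1, Task 5@1.
Load per day: day 1: 20, day 2: 17, day 3: 3, day 4: 3, day 5: 0, day 6: 0, day 7: 0, day 8: 0.
Peak is 20.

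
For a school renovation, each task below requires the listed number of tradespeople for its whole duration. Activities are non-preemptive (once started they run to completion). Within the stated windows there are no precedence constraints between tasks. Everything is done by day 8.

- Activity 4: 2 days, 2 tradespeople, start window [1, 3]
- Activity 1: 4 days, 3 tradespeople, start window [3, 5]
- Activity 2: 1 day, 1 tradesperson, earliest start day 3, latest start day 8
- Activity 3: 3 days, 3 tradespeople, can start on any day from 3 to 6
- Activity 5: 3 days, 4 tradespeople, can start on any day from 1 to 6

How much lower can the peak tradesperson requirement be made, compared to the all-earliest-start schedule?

5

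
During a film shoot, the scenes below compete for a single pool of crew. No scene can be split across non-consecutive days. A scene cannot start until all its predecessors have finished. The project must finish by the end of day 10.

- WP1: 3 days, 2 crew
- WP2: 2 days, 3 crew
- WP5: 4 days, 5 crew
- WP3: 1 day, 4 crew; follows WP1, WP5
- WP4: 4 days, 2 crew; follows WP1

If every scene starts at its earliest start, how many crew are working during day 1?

10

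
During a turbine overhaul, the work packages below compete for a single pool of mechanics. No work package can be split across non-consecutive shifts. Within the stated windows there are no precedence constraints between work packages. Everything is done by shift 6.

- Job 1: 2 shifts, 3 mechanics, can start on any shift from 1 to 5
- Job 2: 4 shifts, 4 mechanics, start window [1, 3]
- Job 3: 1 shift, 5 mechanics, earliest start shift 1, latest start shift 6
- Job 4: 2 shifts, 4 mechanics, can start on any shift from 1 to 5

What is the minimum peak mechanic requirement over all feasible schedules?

Early-start (Job 1@1, Job 2@1, Job 3@1, Job 4@1) gives peak 16: s1:16  s2:11  s3:4  s4:4  s5:0  s6:0.
Shift Job 3→5, Job 4→3.
Schedule Job 1@1, Job 2@1, Job 3@5, Job 4@3: s1:7  s2:7  s3:8  s4:8  s5:5  s6:0 — peak 8.

8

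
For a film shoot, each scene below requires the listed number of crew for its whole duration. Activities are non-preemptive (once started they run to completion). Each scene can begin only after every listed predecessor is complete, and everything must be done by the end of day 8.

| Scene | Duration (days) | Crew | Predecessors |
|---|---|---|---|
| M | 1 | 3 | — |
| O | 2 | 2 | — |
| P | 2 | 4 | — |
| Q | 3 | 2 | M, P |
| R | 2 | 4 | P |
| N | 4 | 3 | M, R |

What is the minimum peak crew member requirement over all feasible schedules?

7

Early-start (M@1, O@1, P@1, Q@3, R@3, N@5) gives peak 9: d1:9  d2:6  d3:6  d4:6  d5:5  d6:3  d7:3  d8:3.
Shift O→2, Q→4.
Schedule M@1, O@2, P@1, Q@4, R@3, N@5: d1:7  d2:6  d3:6  d4:6  d5:5  d6:5  d7:3  d8:3 — peak 7.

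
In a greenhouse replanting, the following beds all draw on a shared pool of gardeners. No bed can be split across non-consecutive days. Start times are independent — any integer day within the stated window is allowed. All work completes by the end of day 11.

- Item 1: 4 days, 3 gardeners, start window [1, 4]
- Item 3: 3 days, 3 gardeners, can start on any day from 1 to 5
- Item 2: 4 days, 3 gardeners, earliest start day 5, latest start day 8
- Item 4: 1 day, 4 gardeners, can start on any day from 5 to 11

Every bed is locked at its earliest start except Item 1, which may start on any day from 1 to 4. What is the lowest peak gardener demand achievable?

7

Item 1@1: d1:6  d2:6  d3:6  d4:3  d5:7  d6:3  d7:3  d8:3  d9:0  d10:0  d11:0 → peak 7
Item 1@2: d1:3  d2:6  d3:6  d4:3  d5:10  d6:3  d7:3  d8:3  d9:0  d10:0  d11:0 → peak 10
Item 1@3: d1:3  d2:3  d3:6  d4:3  d5:10  d6:6  d7:3  d8:3  d9:0  d10:0  d11:0 → peak 10
Item 1@4: d1:3  d2:3  d3:3  d4:3  d5:10  d6:6  d7:6  d8:3  d9:0  d10:0  d11:0 → peak 10
Best is Item 1@1, peak 7.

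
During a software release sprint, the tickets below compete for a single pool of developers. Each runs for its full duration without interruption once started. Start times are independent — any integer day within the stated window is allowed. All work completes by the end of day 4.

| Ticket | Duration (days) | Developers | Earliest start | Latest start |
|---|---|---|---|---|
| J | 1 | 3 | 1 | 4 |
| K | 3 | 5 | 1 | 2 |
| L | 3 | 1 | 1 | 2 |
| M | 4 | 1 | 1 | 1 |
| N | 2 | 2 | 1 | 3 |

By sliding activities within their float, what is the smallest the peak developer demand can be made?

Early-start (J@1, K@1, L@1, M@1, N@1) gives peak 12: d1:12  d2:9  d3:7  d4:1.
Shift L→2, N→2.
Schedule J@1, K@1, L@2, M@1, N@2: d1:9  d2:9  d3:9  d4:2 — peak 9.

9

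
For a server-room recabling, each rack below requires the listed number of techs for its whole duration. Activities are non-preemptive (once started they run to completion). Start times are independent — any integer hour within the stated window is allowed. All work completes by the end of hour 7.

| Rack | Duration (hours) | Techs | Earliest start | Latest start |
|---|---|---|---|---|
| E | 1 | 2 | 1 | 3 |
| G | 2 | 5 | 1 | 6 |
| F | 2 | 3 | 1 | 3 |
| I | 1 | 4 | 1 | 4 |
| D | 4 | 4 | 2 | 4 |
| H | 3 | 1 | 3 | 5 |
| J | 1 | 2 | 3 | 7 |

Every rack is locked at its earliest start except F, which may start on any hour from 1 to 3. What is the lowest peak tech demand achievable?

F@1: h1:14  h2:12  h3:7  h4:5  h5:5  h6:0  h7:0 → peak 14
F@2: h1:11  h2:12  h3:10  h4:5  h5:5  h6:0  h7:0 → peak 12
F@3: h1:11  h2:9  h3:10  h4:8  h5:5  h6:0  h7:0 → peak 11
Best is F@3, peak 11.

11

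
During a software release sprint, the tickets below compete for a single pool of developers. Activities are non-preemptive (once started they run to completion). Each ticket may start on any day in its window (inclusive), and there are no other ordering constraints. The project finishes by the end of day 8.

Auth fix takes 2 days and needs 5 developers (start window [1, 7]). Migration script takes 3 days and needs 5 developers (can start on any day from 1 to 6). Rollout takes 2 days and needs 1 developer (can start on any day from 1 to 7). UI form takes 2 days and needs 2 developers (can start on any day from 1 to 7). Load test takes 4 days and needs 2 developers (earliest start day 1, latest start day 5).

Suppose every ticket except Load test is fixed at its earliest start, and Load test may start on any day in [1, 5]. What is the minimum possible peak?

13

Load test@1: d1:15  d2:15  d3:7  d4:2  d5:0  d6:0  d7:0  d8:0 → peak 15
Load test@2: d1:13  d2:15  d3:7  d4:2  d5:2  d6:0  d7:0  d8:0 → peak 15
Load test@3: d1:13  d2:13  d3:7  d4:2  d5:2  d6:2  d7:0  d8:0 → peak 13
Load test@4: d1:13  d2:13  d3:5  d4:2  d5:2  d6:2  d7:2  d8:0 → peak 13
Load test@5: d1:13  d2:13  d3:5  d4:0  d5:2  d6:2  d7:2  d8:2 → peak 13
Best is Load test@3, peak 13.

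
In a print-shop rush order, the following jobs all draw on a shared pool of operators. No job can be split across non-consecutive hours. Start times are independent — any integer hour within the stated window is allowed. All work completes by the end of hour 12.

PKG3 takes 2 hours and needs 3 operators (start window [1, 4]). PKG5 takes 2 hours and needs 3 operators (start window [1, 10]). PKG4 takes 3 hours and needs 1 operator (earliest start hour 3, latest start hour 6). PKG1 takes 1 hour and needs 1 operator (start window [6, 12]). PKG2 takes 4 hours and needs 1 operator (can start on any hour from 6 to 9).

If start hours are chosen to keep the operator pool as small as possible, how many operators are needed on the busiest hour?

Early-start (PKG3@1, PKG5@1, PKG4@3, PKG1@6, PKG2@6) gives peak 6: h1:6  h2:6  h3:1  h4:1  h5:1  h6:2  h7:1  h8:1  h9:1  h10:0  h11:0  h12:0.
Shift PKG5→3, PKG4→5.
Schedule PKG3@1, PKG5@3, PKG4@5, PKG1@6, PKG2@6: h1:3  h2:3  h3:3  h4:3  h5:1  h6:3  h7:2  h8:1  h9:1  h10:0  h11:0  h12:0 — peak 3.

3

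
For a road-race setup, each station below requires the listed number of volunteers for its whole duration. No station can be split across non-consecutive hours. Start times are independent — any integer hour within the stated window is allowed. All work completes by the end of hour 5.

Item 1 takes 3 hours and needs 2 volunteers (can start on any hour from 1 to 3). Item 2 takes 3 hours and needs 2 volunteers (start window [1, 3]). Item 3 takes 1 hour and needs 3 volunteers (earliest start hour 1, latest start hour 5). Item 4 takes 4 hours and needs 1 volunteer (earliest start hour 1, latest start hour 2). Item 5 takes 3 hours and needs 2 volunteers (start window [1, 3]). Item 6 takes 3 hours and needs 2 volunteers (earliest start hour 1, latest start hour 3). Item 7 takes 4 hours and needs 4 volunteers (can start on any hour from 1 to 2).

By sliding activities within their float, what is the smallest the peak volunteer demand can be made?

Early-start (Item 1@1, Item 2@1, Item 3@1, Item 4@1, Item 5@1, Item 6@1, Item 7@1) gives peak 16: h1:16  h2:13  h3:13  h4:5  h5:0.
Shift Item 7→2.
Schedule Item 1@1, Item 2@1, Item 3@1, Item 4@1, Item 5@1, Item 6@1, Item 7@2: h1:12  h2:13  h3:13  h4:5  h5:4 — peak 13.

13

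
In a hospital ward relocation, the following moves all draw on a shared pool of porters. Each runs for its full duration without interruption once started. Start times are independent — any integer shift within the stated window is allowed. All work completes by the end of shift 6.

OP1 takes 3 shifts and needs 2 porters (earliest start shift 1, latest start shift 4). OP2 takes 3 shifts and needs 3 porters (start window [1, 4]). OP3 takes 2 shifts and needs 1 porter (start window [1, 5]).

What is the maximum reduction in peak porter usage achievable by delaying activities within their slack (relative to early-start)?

3

Early-start peak: s1:6  s2:6  s3:5  s4:0  s5:0  s6:0 ⇒ 6.
Leveled (OP1@1, OP2@4, OP3@1): s1:3  s2:3  s3:2  s4:3  s5:3  s6:3 ⇒ 3.
Reduction 6 − 3 = 3.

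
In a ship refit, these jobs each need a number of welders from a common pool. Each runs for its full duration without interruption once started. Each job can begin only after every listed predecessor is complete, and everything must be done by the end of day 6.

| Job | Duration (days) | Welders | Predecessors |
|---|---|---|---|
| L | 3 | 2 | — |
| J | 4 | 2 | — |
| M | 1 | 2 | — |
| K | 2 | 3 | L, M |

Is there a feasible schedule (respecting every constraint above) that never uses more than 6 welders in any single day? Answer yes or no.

yes

Schedule L@1, J@1, M@4, K@5: d1:4  d2:4  d3:4  d4:4  d5:3  d6:3 — peak 4 ≤ 6.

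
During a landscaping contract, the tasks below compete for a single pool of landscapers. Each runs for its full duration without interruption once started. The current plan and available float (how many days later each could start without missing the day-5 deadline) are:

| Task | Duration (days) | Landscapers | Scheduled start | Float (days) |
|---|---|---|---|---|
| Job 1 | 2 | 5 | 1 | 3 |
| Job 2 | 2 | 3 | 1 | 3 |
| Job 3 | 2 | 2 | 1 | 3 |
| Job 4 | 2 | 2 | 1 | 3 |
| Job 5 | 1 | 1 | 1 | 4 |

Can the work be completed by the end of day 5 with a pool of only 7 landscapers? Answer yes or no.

Schedule Job 1@1, Job 2@3, Job 3@1, Job 4@3, Job 5@3: d1:7  d2:7  d3:6  d4:5  d5:0 — peak 7 ≤ 7.

yes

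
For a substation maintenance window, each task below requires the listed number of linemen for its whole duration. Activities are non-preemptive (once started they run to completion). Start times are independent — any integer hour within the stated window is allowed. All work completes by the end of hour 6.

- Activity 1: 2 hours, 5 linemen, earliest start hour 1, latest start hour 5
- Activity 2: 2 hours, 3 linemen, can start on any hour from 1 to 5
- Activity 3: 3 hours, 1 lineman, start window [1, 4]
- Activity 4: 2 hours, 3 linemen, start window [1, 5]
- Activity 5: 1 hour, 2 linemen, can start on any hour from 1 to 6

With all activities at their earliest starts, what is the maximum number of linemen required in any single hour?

14

Early-start schedule: Activity 1@1, Activity 2@1, Activity 3@1, Activity 4@1, Activity 5@1.
Load per hour: hour 1: 14, hour 2: 12, hour 3: 1, hour 4: 0, hour 5: 0, hour 6: 0.
Peak is 14.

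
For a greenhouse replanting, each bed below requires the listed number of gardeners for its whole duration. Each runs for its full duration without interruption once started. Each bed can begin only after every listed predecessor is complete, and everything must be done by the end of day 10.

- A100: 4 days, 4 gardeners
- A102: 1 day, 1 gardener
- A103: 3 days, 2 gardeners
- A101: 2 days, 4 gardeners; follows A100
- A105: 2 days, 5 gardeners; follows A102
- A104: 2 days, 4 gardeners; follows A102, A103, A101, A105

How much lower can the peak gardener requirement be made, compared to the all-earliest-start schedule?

Early-start peak: d1:7  d2:11  d3:11  d4:4  d5:4  d6:4  d7:4  d8:4  d9:0  d10:0 ⇒ 11.
Leveled (A100@1, A102@1, A103@2, A101@5, A105@7, A104@9): d1:5  d2:6  d3:6  d4:6  d5:4  d6:4  d7:5  d8:5  d9:4  d10:4 ⇒ 6.
Reduction 11 − 6 = 5.

5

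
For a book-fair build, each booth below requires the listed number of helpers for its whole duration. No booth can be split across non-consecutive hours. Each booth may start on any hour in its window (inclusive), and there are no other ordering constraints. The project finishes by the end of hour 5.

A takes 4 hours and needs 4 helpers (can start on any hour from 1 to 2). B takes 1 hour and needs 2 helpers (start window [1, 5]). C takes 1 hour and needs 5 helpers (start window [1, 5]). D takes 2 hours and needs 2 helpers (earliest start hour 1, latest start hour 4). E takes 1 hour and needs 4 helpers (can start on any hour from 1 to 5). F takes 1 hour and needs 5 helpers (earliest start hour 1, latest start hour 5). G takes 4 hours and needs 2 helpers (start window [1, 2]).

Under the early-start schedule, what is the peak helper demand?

Early-start schedule: A@1, B@1, C@1, D@1, E@1, F@1, G@1.
Load per hour: hour 1: 24, hour 2: 8, hour 3: 6, hour 4: 6, hour 5: 0.
Peak is 24.

24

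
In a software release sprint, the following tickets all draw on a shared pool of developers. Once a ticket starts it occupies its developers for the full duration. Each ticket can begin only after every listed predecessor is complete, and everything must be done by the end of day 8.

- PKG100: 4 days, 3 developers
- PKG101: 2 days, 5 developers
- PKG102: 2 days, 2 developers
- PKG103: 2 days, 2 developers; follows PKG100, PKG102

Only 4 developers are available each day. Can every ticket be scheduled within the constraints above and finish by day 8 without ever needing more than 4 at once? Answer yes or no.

no

The minimum achievable peak is 5; 4 < 5, so no feasible schedule stays within the cap.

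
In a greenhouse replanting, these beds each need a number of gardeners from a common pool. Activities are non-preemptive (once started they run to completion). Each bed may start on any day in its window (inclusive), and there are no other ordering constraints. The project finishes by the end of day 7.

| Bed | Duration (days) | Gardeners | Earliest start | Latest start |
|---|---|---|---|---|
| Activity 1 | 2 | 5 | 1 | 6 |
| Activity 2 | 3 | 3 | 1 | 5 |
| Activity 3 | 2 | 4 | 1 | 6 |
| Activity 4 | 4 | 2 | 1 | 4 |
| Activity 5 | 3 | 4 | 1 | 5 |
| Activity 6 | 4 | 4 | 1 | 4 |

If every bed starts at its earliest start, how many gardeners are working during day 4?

At early start, day 4 has: Activity 4, Activity 6.
Demand: 2 + 4 = 6.

6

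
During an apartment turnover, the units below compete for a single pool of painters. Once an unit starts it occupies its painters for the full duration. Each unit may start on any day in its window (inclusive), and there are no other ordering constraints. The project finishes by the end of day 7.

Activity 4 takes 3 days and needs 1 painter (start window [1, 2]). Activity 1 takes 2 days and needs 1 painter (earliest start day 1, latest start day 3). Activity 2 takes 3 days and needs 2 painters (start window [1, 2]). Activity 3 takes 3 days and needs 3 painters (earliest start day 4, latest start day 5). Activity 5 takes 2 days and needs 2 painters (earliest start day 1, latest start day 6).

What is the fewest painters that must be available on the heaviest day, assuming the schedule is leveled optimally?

Early-start (Activity 4@1, Activity 1@1, Activity 2@1, Activity 3@4, Activity 5@1) gives peak 6: d1:6  d2:6  d3:3  d4:3  d5:3  d6:3  d7:0.
Shift Activity 5→3.
Schedule Activity 4@1, Activity 1@1, Activity 2@1, Activity 3@4, Activity 5@3: d1:4  d2:4  d3:5  d4:5  d5:3  d6:3  d7:0 — peak 5.

5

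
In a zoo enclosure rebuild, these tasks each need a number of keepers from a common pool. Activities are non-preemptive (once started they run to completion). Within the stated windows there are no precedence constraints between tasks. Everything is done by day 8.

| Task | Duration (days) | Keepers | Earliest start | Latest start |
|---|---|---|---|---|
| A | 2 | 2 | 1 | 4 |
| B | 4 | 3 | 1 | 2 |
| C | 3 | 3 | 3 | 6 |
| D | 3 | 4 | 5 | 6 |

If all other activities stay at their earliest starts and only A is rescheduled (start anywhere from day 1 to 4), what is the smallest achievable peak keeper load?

7

A@1: d1:5  d2:5  d3:6  d4:6  d5:7  d6:4  d7:4  d8:0 → peak 7
A@2: d1:3  d2:5  d3:8  d4:6  d5:7  d6:4  d7:4  d8:0 → peak 8
A@3: d1:3  d2:3  d3:8  d4:8  d5:7  d6:4  d7:4  d8:0 → peak 8
A@4: d1:3  d2:3  d3:6  d4:8  d5:9  d6:4  d7:4  d8:0 → peak 9
Best is A@1, peak 7.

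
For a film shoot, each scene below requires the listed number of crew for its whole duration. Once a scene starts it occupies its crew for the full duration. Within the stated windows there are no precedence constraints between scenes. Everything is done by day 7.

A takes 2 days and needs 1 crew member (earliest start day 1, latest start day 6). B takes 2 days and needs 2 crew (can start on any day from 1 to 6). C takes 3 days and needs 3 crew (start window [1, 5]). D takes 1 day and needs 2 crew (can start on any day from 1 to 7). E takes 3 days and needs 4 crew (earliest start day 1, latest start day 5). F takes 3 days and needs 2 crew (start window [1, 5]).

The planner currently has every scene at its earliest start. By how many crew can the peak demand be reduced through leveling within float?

8

Early-start peak: d1:14  d2:12  d3:9  d4:0  d5:0  d6:0  d7:0 ⇒ 14.
Leveled (A@1, B@1, C@1, D@3, E@4, F@4): d1:6  d2:6  d3:5  d4:6  d5:6  d6:6  d7:0 ⇒ 6.
Reduction 14 − 6 = 8.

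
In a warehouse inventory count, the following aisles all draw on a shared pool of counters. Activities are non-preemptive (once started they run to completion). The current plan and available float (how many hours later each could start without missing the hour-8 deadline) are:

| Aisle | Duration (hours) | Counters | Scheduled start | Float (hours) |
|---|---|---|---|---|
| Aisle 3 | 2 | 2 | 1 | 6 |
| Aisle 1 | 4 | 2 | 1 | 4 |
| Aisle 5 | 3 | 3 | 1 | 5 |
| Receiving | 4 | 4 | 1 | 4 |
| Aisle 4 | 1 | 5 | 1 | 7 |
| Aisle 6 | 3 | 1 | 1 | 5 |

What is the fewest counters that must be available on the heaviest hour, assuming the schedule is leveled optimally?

6

Early-start (Aisle 3@1, Aisle 1@1, Aisle 5@1, Receiving@1, Aisle 4@1, Aisle 6@1) gives peak 17: h1:17  h2:12  h3:10  h4:6  h5:0  h6:0  h7:0  h8:0.
Shift Aisle 1→3, Receiving→4, Aisle 4→8.
Schedule Aisle 3@1, Aisle 1@3, Aisle 5@1, Receiving@4, Aisle 4@8, Aisle 6@1: h1:6  h2:6  h3:6  h4:6  h5:6  h6:6  h7:4  h8:5 — peak 6.
Total counter-hours = 45 over 8 hours ⇒ peak ≥ ⌈45/8⌉ = 6, so 6 is optimal.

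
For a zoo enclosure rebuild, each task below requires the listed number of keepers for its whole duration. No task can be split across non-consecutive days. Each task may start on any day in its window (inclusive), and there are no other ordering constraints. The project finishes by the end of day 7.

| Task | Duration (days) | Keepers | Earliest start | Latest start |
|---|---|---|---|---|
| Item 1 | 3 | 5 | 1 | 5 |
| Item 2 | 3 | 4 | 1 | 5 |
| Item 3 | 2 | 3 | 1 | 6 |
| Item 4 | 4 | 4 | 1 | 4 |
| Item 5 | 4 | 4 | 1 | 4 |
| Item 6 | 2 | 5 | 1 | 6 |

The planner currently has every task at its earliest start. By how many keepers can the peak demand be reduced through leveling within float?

Early-start peak: d1:25  d2:25  d3:17  d4:8  d5:0  d6:0  d7:0 ⇒ 25.
Leveled (Item 1@1, Item 2@3, Item 3@6, Item 4@4, Item 5@4, Item 6@1): d1:10  d2:10  d3:9  d4:12  d5:12  d6:11  d7:11 ⇒ 12.
Reduction 25 − 12 = 13.

13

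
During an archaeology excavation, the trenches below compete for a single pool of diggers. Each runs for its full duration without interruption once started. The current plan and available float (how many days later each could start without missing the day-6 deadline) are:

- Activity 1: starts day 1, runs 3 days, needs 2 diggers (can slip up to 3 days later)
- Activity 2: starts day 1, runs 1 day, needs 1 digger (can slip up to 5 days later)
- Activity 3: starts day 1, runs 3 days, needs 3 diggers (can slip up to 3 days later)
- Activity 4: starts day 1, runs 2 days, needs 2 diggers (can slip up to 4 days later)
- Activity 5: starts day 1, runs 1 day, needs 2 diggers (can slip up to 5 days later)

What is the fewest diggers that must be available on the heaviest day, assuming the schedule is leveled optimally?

Early-start (Activity 1@1, Activity 2@1, Activity 3@1, Activity 4@1, Activity 5@1) gives peak 10: d1:10  d2:7  d3:5  d4:0  d5:0  d6:0.
Shift Activity 2→4, Activity 3→4, Activity 5→3.
Schedule Activity 1@1, Activity 2@4, Activity 3@4, Activity 4@1, Activity 5@3: d1:4  d2:4  d3:4  d4:4  d5:3  d6:3 — peak 4.
Total digger-days = 22 over 6 days ⇒ peak ≥ ⌈22/6⌉ = 4, so 4 is optimal.

4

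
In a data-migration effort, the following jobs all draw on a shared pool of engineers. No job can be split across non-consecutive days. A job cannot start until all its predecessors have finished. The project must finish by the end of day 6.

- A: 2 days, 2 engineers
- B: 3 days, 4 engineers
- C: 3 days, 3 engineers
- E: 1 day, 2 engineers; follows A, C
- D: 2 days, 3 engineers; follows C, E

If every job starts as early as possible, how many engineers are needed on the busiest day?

9

Early-start schedule: A@1, B@1, C@1, E@4, D@5.
Load per day: day 1: 9, day 2: 9, day 3: 7, day 4: 2, day 5: 3, day 6: 3.
Peak is 9.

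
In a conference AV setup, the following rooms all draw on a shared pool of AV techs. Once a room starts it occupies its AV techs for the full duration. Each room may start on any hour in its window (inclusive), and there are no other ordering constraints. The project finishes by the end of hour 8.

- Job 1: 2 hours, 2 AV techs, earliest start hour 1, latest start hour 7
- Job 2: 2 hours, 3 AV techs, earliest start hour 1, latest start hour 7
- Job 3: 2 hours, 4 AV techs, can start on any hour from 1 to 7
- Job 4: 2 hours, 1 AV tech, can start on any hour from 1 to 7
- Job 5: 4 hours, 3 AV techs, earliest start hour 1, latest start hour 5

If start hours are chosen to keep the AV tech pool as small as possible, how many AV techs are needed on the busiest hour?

5

Early-start (Job 1@1, Job 2@1, Job 3@1, Job 4@1, Job 5@1) gives peak 13: h1:13  h2:13  h3:3  h4:3  h5:0  h6:0  h7:0  h8:0.
Shift Job 3→3, Job 4→3, Job 5→5.
Schedule Job 1@1, Job 2@1, Job 3@3, Job 4@3, Job 5@5: h1:5  h2:5  h3:5  h4:5  h5:3  h6:3  h7:3  h8:3 — peak 5.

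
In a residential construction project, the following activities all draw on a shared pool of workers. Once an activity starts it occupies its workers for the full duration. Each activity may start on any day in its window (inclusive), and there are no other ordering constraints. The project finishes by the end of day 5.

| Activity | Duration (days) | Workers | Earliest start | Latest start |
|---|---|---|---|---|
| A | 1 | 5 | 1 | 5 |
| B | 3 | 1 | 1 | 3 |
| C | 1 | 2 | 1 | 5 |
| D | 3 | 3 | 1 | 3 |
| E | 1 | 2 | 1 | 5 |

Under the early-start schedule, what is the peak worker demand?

13

Early-start schedule: A@1, B@1, C@1, D@1, E@1.
Load per day: day 1: 13, day 2: 4, day 3: 4, day 4: 0, day 5: 0.
Peak is 13.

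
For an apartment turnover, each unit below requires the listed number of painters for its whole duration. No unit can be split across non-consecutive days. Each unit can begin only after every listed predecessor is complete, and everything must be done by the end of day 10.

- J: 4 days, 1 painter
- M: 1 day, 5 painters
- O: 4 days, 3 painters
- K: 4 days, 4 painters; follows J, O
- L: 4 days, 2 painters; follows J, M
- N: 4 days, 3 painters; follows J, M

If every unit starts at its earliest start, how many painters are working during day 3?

At early start, day 3 has: J, O.
Demand: 1 + 3 = 4.

4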